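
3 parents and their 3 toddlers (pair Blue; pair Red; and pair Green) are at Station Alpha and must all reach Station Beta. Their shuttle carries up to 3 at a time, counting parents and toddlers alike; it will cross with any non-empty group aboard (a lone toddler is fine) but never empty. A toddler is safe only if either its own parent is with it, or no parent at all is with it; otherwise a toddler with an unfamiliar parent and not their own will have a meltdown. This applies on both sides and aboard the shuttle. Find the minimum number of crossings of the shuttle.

Counting alone: each trip to Station Beta takes at most 3 across and each return brings at least 1 back, so after t trips out (and t−1 returns) at most 3t − (t−1) of the 6 are across; that first reaches 6 at t = 3, so at least 5 crossings are needed.
The plan below uses exactly 5 crossings, so it is optimal:
1. parent Blue and toddler Blue cross → Station Beta.
2. parent Blue crosses ← Station Alpha.
3. parent Blue, parent Green, and parent Red cross → Station Beta.
4. toddler Blue crosses ← Station Alpha.
5. toddler Blue, toddler Green, and toddler Red cross → Station Beta.

5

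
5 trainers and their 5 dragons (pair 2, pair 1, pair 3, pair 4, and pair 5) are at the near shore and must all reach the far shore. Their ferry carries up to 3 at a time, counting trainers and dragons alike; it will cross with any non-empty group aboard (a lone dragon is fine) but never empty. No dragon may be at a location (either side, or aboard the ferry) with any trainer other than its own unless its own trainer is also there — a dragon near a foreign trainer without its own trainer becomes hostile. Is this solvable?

Yes

1. dragon 2 and trainer 2 cross → the far shore.
2. trainer 2 crosses ← the near shore.
3. dragon 1, dragon 3, and dragon 4 cross → the far shore.
4. dragon 2 crosses ← the near shore.
5. trainer 1, trainer 3, and trainer 4 cross → the far shore.
6. dragon 1 and trainer 1 cross ← the near shore.
7. trainer 1, trainer 2, and trainer 5 cross → the far shore.
8. dragon 3 crosses ← the near shore.
9. dragon 1 and dragon 2 cross → the far shore.
10. dragon 2 crosses ← the near shore.
11. dragon 2, dragon 3, and dragon 5 cross → the far shore.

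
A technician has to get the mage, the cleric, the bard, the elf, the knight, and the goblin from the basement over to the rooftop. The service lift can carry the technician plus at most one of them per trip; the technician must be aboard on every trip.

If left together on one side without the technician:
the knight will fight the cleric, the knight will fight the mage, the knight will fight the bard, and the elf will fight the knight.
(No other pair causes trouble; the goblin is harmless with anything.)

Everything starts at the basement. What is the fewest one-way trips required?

impossible

Following every safe sequence of crossings from the start, the most of the 6 that can be at the rooftop as the service lift arrives there on crossings 1, 3, 5 is 1, 2, 3 respectively; the best ever achieved is 3 of 6.
From crossing 7 on, no configuration arises that was not already reachable earlier: only 22 distinct safe configurations (who is on which side, and where the service lift is) can ever be reached, none of them has everyone across, and every continuation just revisits them. So no valid plan exists.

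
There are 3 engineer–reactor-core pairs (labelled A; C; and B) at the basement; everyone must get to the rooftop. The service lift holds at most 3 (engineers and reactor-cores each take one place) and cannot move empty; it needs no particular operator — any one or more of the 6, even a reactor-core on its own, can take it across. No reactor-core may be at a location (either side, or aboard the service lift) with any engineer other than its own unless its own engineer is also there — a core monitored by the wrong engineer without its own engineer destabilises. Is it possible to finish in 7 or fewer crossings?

Yes — this plan uses 5 crossings (≤ 7):
1. engineer A and reactor-core A cross → the rooftop.
2. engineer A crosses ← the basement.
3. engineer A, engineer B, and engineer C cross → the rooftop.
4. reactor-core A crosses ← the basement.
5. reactor-core A, reactor-core B, and reactor-core C cross → the rooftop.

Yes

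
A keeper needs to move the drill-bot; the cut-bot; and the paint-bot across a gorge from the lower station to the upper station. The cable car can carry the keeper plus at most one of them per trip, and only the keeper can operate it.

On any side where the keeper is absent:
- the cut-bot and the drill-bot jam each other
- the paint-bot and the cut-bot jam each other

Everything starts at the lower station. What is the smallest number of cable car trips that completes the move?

Counting alone: the keeper can take at most 1 across per trip to the upper station, so moving all 3 needs at least 3 loaded trips out, with a return between consecutive ones — at least 5 crossings.
The safety rule pushes this higher. Following every safe sequence of crossings, the most of the 3 that can be at the upper station as the cable car arrives there on crossing 5 is 2 — never all 3.
So no plan with fewer than 7 crossings exists, and this one achieves 7:
1. Keeper goes to the upper station with the cut-bot.
2. Keeper goes back to the lower station alone.
3. Keeper goes to the upper station with the drill-bot.
4. Keeper goes back to the lower station with the cut-bot.
5. Keeper goes to the upper station with the paint-bot.
6. Keeper goes back to the lower station alone.
7. Keeper goes to the upper station with the cut-bot.

7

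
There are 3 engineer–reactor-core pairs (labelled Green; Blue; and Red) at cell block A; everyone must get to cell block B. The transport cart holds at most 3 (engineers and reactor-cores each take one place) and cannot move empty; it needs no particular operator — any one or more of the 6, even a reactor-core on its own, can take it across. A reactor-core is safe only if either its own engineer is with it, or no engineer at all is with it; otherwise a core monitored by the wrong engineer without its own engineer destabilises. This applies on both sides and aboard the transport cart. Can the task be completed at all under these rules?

Yes

1. engineer Green and reactor-core Green cross → cell block B.
2. engineer Green crosses ← cell block A.
3. engineer Blue, engineer Green, and engineer Red cross → cell block B.
4. reactor-core Green crosses ← cell block A.
5. reactor-core Blue, reactor-core Green, and reactor-core Red cross → cell block B.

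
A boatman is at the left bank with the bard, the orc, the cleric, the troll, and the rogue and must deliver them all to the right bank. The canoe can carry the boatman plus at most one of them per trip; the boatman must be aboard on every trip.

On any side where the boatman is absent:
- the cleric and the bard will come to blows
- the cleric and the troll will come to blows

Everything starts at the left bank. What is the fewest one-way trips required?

11

Counting alone: the boatman can take at most 1 across per trip to the right bank, so moving all 5 needs at least 5 loaded trips out, with a return between consecutive ones — at least 9 crossings.
The safety rule pushes this higher. Following every safe sequence of crossings, the most of the 5 that can be at the right bank as the canoe arrives there on crossing 9 is 4 — never all 5.
So no plan with fewer than 11 crossings exists, and this one achieves 11:
1. Boatman goes to the right bank with the cleric.
2. Boatman goes back to the left bank alone.
3. Boatman goes to the right bank with the bard.
4. Boatman goes back to the left bank with the cleric.
5. Boatman goes to the right bank with the troll.
6. Boatman goes back to the left bank alone.
7. Boatman goes to the right bank with the orc.
8. Boatman goes back to the left bank alone.
9. Boatman goes to the right bank with the rogue.
10. Boatman goes back to the left bank alone.
11. Boatman goes to the right bank with the cleric.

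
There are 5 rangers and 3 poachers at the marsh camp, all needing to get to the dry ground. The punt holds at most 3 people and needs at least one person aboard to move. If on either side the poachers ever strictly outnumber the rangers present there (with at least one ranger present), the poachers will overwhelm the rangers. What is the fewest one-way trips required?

7

Counting alone: each trip to the dry ground takes at most 3 across and each return brings at least 1 back, so after t trips out (and t−1 returns) at most 3t − (t−1) of the 8 are across; that first reaches 8 at t = 4, so at least 7 crossings are needed.
The plan below uses exactly 7 crossings, so it is optimal:
1. 2 poachers → the dry ground.  (the marsh camp: 5R 1P; the dry ground: 0R 2P)
2. 1 poacher ← the marsh camp.  (the marsh camp: 5R 2P; the dry ground: 0R 1P)
3. 2 rangers and 1 poacher → the dry ground.  (the marsh camp: 3R 1P; the dry ground: 2R 2P)
4. 1 poacher ← the marsh camp.  (the marsh camp: 3R 2P; the dry ground: 2R 1P)
5. 1 ranger and 2 poachers → the dry ground.  (the marsh camp: 2R 0P; the dry ground: 3R 3P)
6. 1 poacher ← the marsh camp.  (the marsh camp: 2R 1P; the dry ground: 3R 2P)
7. 2 rangers and 1 poacher → the dry ground.  (the marsh camp: 0R 0P; the dry ground: 5R 3P)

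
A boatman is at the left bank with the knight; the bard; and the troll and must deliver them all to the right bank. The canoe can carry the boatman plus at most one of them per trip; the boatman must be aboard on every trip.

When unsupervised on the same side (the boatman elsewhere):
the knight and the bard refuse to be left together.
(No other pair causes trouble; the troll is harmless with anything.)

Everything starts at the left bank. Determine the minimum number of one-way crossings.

Counting alone: the boatman can take at most 1 across per trip to the right bank, so moving all 3 needs at least 3 loaded trips out, with a return between consecutive ones — at least 5 crossings.
The plan below uses exactly 5 crossings, so it is optimal:
1. Boatman goes to the right bank with the knight.  [the left bank: the bard, the troll | the right bank: the knight]
2. Boatman goes back to the left bank alone.  [the left bank: the bard, the troll | the right bank: the knight]
3. Boatman goes to the right bank with the troll.  [the left bank: the bard | the right bank: the knight, the troll]
4. Boatman goes back to the left bank alone.  [the left bank: the bard | the right bank: the knight, the troll]
5. Boatman goes to the right bank with the bard.  [the left bank: — | the right bank: the bard, the knight, the troll]

5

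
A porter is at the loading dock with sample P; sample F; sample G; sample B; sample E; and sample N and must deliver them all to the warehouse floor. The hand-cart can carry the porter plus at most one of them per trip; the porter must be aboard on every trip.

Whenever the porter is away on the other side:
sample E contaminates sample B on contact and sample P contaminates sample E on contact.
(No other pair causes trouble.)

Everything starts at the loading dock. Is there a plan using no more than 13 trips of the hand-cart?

Yes

Yes — this plan uses 13 crossings (≤ 13):
1. Porter goes to the warehouse floor with sample E.  [the loading dock: sample B, sample F, sample G, sample N, sample P | the warehouse floor: sample E]
2. Porter goes back to the loading dock alone.  [the loading dock: sample B, sample F, sample G, sample N, sample P | the warehouse floor: sample E]
3. Porter goes to the warehouse floor with sample P.  [the loading dock: sample B, sample F, sample G, sample N | the warehouse floor: sample E, sample P]
4. Porter goes back to the loading dock with sample E.  [the loading dock: sample B, sample E, sample F, sample G, sample N | the warehouse floor: sample P]
5. Porter goes to the warehouse floor with sample B.  [the loading dock: sample E, sample F, sample G, sample N | the warehouse floor: sample B, sample P]
6. Porter goes back to the loading dock alone.  [the loading dock: sample E, sample F, sample G, sample N | the warehouse floor: sample B, sample P]
7. Porter goes to the warehouse floor with sample F.  [the loading dock: sample E, sample G, sample N | the warehouse floor: sample B, sample F, sample P]
8. Porter goes back to the loading dock alone.  [the loading dock: sample E, sample G, sample N | the warehouse floor: sample B, sample F, sample P]
9. Porter goes to the warehouse floor with sample G.  [the loading dock: sample E, sample N | the warehouse floor: sample B, sample F, sample G, sample P]
10. Porter goes back to the loading dock alone.  [the loading dock: sample E, sample N | the warehouse floor: sample B, sample F, sample G, sample P]
11. Porter goes to the warehouse floor with sample N.  [the loading dock: sample E | the warehouse floor: sample B, sample F, sample G, sample N, sample P]
12. Porter goes back to the loading dock alone.  [the loading dock: sample E | the warehouse floor: sample B, sample F, sample G, sample N, sample P]
13. Porter goes to the warehouse floor with sample E.  [the loading dock: — | the warehouse floor: sample B, sample E, sample F, sample G, sample N, sample P]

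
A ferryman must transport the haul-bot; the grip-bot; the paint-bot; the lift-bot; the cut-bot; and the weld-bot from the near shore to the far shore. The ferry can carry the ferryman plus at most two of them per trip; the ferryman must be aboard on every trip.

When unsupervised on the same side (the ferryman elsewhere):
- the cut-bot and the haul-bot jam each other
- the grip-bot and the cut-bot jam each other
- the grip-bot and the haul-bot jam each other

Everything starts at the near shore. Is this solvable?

Yes

1. Ferryman goes to the far shore with the grip-bot and the haul-bot.  [the near shore: the cut-bot, the lift-bot, the paint-bot, the weld-bot | the far shore: the grip-bot, the haul-bot]
2. Ferryman goes back to the near shore with the haul-bot.  [the near shore: the cut-bot, the haul-bot, the lift-bot, the paint-bot, the weld-bot | the far shore: the grip-bot]
3. Ferryman goes to the far shore with the haul-bot and the paint-bot.  [the near shore: the cut-bot, the lift-bot, the weld-bot | the far shore: the grip-bot, the haul-bot, the paint-bot]
4. Ferryman goes back to the near shore with the haul-bot.  [the near shore: the cut-bot, the haul-bot, the lift-bot, the weld-bot | the far shore: the grip-bot, the paint-bot]
5. Ferryman goes to the far shore with the haul-bot and the lift-bot.  [the near shore: the cut-bot, the weld-bot | the far shore: the grip-bot, the haul-bot, the lift-bot, the paint-bot]
6. Ferryman goes back to the near shore with the haul-bot.  [the near shore: the cut-bot, the haul-bot, the weld-bot | the far shore: the grip-bot, the lift-bot, the paint-bot]
7. Ferryman goes to the far shore with the haul-bot and the weld-bot.  [the near shore: the cut-bot | the far shore: the grip-bot, the haul-bot, the lift-bot, the paint-bot, the weld-bot]
8. Ferryman goes back to the near shore with the haul-bot.  [the near shore: the cut-bot, the haul-bot | the far shore: the grip-bot, the lift-bot, the paint-bot, the weld-bot]
9. Ferryman goes to the far shore with the cut-bot and the haul-bot.  [the near shore: — | the far shore: the cut-bot, the grip-bot, the haul-bot, the lift-bot, the paint-bot, the weld-bot]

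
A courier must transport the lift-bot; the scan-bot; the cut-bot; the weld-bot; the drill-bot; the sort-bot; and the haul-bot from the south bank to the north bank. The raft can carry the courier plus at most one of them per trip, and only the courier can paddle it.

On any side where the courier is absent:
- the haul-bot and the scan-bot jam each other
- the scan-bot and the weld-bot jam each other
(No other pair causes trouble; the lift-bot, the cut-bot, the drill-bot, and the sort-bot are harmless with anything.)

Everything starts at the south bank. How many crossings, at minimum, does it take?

Counting alone: the courier can take at most 1 across per trip to the north bank, so moving all 7 needs at least 7 loaded trips out, with a return between consecutive ones — at least 13 crossings.
The safety rule pushes this higher. Following every safe sequence of crossings, the most of the 7 that can be at the north bank as the raft arrives there on crossing 13 is 6 — never all 7.
So no plan with fewer than 15 crossings exists, and this one achieves 15:
1. Courier goes to the north bank with the scan-bot.  [the south bank: the cut-bot, the drill-bot, the haul-bot, the lift-bot, the sort-bot, the weld-bot | the north bank: the scan-bot]
2. Courier goes back to the south bank alone.  [the south bank: the cut-bot, the drill-bot, the haul-bot, the lift-bot, the sort-bot, the weld-bot | the north bank: the scan-bot]
3. Courier goes to the north bank with the lift-bot.  [the south bank: the cut-bot, the drill-bot, the haul-bot, the sort-bot, the weld-bot | the north bank: the lift-bot, the scan-bot]
4. Courier goes back to the south bank alone.  [the south bank: the cut-bot, the drill-bot, the haul-bot, the sort-bot, the weld-bot | the north bank: the lift-bot, the scan-bot]
5. Courier goes to the north bank with the cut-bot.  [the south bank: the drill-bot, the haul-bot, the sort-bot, the weld-bot | the north bank: the cut-bot, the lift-bot, the scan-bot]
6. Courier goes back to the south bank alone.  [the south bank: the drill-bot, the haul-bot, the sort-bot, the weld-bot | the north bank: the cut-bot, the lift-bot, the scan-bot]
7. Courier goes to the north bank with the weld-bot.  [the south bank: the drill-bot, the haul-bot, the sort-bot | the north bank: the cut-bot, the lift-bot, the scan-bot, the weld-bot]
8. Courier goes back to the south bank with the scan-bot.  [the south bank: the drill-bot, the haul-bot, the scan-bot, the sort-bot | the north bank: the cut-bot, the lift-bot, the weld-bot]
9. Courier goes to the north bank with the haul-bot.  [the south bank: the drill-bot, the scan-bot, the sort-bot | the north bank: the cut-bot, the haul-bot, the lift-bot, the weld-bot]
10. Courier goes back to the south bank alone.  [the south bank: the drill-bot, the scan-bot, the sort-bot | the north bank: the cut-bot, the haul-bot, the lift-bot, the weld-bot]
11. Courier goes to the north bank with the drill-bot.  [the south bank: the scan-bot, the sort-bot | the north bank: the cut-bot, the drill-bot, the haul-bot, the lift-bot, the weld-bot]
12. Courier goes back to the south bank alone.  [the south bank: the scan-bot, the sort-bot | the north bank: the cut-bot, the drill-bot, the haul-bot, the lift-bot, the weld-bot]
13. Courier goes to the north bank with the sort-bot.  [the south bank: the scan-bot | the north bank: the cut-bot, the drill-bot, the haul-bot, the lift-bot, the sort-bot, the weld-bot]
14. Courier goes back to the south bank alone.  [the south bank: the scan-bot | the north bank: the cut-bot, the drill-bot, the haul-bot, the lift-bot, the sort-bot, the weld-bot]
15. Courier goes to the north bank with the scan-bot.  [the south bank: — | the north bank: the cut-bot, the drill-bot, the haul-bot, the lift-bot, the scan-bot, the sort-bot, the weld-bot]

15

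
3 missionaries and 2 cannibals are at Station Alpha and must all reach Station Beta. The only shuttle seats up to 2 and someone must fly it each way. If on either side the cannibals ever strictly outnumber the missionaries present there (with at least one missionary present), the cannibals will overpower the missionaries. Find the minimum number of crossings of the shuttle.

7

Counting alone: each trip to Station Beta takes at most 2 across and each return brings at least 1 back, so after t trips out (and t−1 returns) at most 2t − (t−1) of the 5 are across; that first reaches 5 at t = 4, so at least 7 crossings are needed.
The plan below uses exactly 7 crossings, so it is optimal:
1. 2 cannibals → Station Beta.  (Station Alpha: 3M 0C; Station Beta: 0M 2C)
2. 1 cannibal ← Station Alpha.  (Station Alpha: 3M 1C; Station Beta: 0M 1C)
3. 2 missionaries → Station Beta.  (Station Alpha: 1M 1C; Station Beta: 2M 1C)
4. 1 missionary ← Station Alpha.  (Station Alpha: 2M 1C; Station Beta: 1M 1C)
5. 1 missionary and 1 cannibal → Station Beta.  (Station Alpha: 1M 0C; Station Beta: 2M 2C)
6. 1 cannibal ← Station Alpha.  (Station Alpha: 1M 1C; Station Beta: 2M 1C)
7. 1 missionary and 1 cannibal → Station Beta.  (Station Alpha: 0M 0C; Station Beta: 3M 2C)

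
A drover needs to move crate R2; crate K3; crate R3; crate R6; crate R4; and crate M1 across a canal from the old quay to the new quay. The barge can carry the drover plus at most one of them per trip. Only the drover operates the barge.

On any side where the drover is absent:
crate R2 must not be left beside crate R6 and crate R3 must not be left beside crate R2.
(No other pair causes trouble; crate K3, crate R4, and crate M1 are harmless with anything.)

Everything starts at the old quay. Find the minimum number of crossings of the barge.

Counting alone: the drover can take at most 1 across per trip to the new quay, so moving all 6 needs at least 6 loaded trips out, with a return between consecutive ones — at least 11 crossings.
The safety rule pushes this higher. Following every safe sequence of crossings, the most of the 6 that can be at the new quay as the barge arrives there on crossing 11 is 5 — never all 6.
So no plan with fewer than 13 crossings exists, and this one achieves 13:
1. Drover goes to the new quay with crate R2.
2. Drover goes back to the old quay alone.
3. Drover goes to the new quay with crate K3.
4. Drover goes back to the old quay alone.
5. Drover goes to the new quay with crate R3.
6. Drover goes back to the old quay with crate R2.
7. Drover goes to the new quay with crate R6.
8. Drover goes back to the old quay alone.
9. Drover goes to the new quay with crate R4.
10. Drover goes back to the old quay alone.
11. Drover goes to the new quay with crate M1.
12. Drover goes back to the old quay alone.
13. Drover goes to the new quay with crate R2.

13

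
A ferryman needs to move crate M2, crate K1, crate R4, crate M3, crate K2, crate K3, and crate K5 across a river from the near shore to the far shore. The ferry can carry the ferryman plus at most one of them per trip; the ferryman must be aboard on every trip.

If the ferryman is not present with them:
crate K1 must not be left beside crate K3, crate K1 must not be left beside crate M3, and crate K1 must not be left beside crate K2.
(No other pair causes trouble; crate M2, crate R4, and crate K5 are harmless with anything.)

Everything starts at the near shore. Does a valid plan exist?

No

Following every safe sequence of crossings from the start, the most of the 7 that can be at the far shore as the ferry arrives there on crossings 1, 3, 5, 7, 9 is 1, 2, 3, 4, 5 respectively; the best ever achieved is 5 of 7.
From crossing 11 on, no configuration arises that was not already reachable earlier: only 72 distinct safe configurations (who is on which side, and where the ferry is) can ever be reached, none of them has everyone across, and every continuation just revisits them. So no valid plan exists.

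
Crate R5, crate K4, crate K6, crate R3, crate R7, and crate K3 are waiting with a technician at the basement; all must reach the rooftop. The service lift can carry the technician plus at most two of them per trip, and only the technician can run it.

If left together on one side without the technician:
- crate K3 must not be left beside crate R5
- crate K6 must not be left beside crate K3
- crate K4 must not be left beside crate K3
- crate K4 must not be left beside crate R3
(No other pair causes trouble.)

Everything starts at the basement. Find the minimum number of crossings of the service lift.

7

Counting alone: the technician can take at most 2 across per trip to the rooftop, so moving all 6 needs at least 3 loaded trips out, with a return between consecutive ones — at least 5 crossings.
The safety rule pushes this higher. Following every safe sequence of crossings, the most of the 6 that can be at the rooftop as the service lift arrives there on crossing 5 is 5 — never all 6.
So no plan with fewer than 7 crossings exists, and this one achieves 7:
1. Technician goes to the rooftop with crate K3 and crate K4.
2. Technician goes back to the basement with crate K4.
3. Technician goes to the rooftop with crate K4 and crate R5.
4. Technician goes back to the basement with crate K3.
5. Technician goes to the rooftop with crate K6 and crate R7.
6. Technician goes back to the basement alone.
7. Technician goes to the rooftop with crate K3 and crate R3.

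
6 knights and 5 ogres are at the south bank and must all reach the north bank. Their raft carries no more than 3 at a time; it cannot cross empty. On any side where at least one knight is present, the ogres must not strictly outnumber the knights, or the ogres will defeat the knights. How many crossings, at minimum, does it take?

Counting alone: each trip to the north bank takes at most 3 across and each return brings at least 1 back, so after t trips out (and t−1 returns) at most 3t − (t−1) of the 11 are across; that first reaches 11 at t = 5, so at least 9 crossings are needed.
The plan below uses exactly 9 crossings, so it is optimal:
1. 3 ogres → the north bank.  (the south bank: 6K 2O; the north bank: 0K 3O)
2. 1 ogre ← the south bank.  (the south bank: 6K 3O; the north bank: 0K 2O)
3. 3 knights → the north bank.  (the south bank: 3K 3O; the north bank: 3K 2O)
4. 1 knight ← the south bank.  (the south bank: 4K 3O; the north bank: 2K 2O)
5. 2 knights and 1 ogre → the north bank.  (the south bank: 2K 2O; the north bank: 4K 3O)
6. 1 knight ← the south bank.  (the south bank: 3K 2O; the north bank: 3K 3O)
7. 2 knights and 1 ogre → the north bank.  (the south bank: 1K 1O; the north bank: 5K 4O)
8. 1 knight ← the south bank.  (the south bank: 2K 1O; the north bank: 4K 4O)
9. 2 knights and 1 ogre → the north bank.  (the south bank: 0K 0O; the north bank: 6K 5O)

9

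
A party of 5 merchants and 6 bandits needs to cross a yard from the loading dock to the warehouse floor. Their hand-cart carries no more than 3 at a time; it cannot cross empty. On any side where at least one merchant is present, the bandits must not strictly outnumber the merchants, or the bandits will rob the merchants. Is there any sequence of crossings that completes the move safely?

The bandits already outnumber the merchants at the loading dock before anyone moves, so the starting position itself is disallowed.

No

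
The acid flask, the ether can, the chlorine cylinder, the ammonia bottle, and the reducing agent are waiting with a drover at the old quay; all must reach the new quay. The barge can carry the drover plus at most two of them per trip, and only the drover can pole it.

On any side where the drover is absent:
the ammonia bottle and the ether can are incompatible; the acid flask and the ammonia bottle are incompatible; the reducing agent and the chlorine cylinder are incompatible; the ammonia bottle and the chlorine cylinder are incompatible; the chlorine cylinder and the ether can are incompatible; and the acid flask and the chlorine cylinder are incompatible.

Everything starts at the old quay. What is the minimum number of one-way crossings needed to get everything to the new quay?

Counting alone: the drover can take at most 2 across per trip to the new quay, so moving all 5 needs at least 3 loaded trips out, with a return between consecutive ones — at least 5 crossings.
The safety rule pushes this higher. Following every safe sequence of crossings, the most of the 5 that can be at the new quay as the barge arrives there on crossing 5 is 4 — never all 5.
So no plan with fewer than 7 crossings exists, and this one achieves 7:
1. Drover goes to the new quay with the ammonia bottle and the chlorine cylinder.  [the old quay: the acid flask, the ether can, the reducing agent | the new quay: the ammonia bottle, the chlorine cylinder]
2. Drover goes back to the old quay with the chlorine cylinder.  [the old quay: the acid flask, the chlorine cylinder, the ether can, the reducing agent | the new quay: the ammonia bottle]
3. Drover goes to the new quay with the chlorine cylinder and the reducing agent.  [the old quay: the acid flask, the ether can | the new quay: the ammonia bottle, the chlorine cylinder, the reducing agent]
4. Drover goes back to the old quay with the chlorine cylinder.  [the old quay: the acid flask, the chlorine cylinder, the ether can | the new quay: the ammonia bottle, the reducing agent]
5. Drover goes to the new quay with the acid flask and the ether can.  [the old quay: the chlorine cylinder | the new quay: the acid flask, the ammonia bottle, the ether can, the reducing agent]
6. Drover goes back to the old quay with the ammonia bottle.  [the old quay: the ammonia bottle, the chlorine cylinder | the new quay: the acid flask, the ether can, the reducing agent]
7. Drover goes to the new quay with the ammonia bottle and the chlorine cylinder.  [the old quay: — | the new quay: the acid flask, the ammonia bottle, the chlorine cylinder, the ether can, the reducing agent]

7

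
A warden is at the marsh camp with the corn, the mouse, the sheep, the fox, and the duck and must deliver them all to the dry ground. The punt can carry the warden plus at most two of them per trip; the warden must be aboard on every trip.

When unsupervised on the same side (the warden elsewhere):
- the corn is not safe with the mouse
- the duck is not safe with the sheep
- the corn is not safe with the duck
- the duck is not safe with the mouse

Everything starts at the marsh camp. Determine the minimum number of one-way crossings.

Counting alone: the warden can take at most 2 across per trip to the dry ground, so moving all 5 needs at least 3 loaded trips out, with a return between consecutive ones — at least 5 crossings.
The safety rule pushes this higher. Following every safe sequence of crossings, the most of the 5 that can be at the dry ground as the punt arrives there on crossing 5 is 4 — never all 5.
So no plan with fewer than 7 crossings exists, and this one achieves 7:
1. Warden goes to the dry ground with the corn and the duck.  [the marsh camp: the fox, the mouse, the sheep | the dry ground: the corn, the duck]
2. Warden goes back to the marsh camp with the corn.  [the marsh camp: the corn, the fox, the mouse, the sheep | the dry ground: the duck]
3. Warden goes to the dry ground with the corn and the sheep.  [the marsh camp: the fox, the mouse | the dry ground: the corn, the duck, the sheep]
4. Warden goes back to the marsh camp with the duck.  [the marsh camp: the duck, the fox, the mouse | the dry ground: the corn, the sheep]
5. Warden goes to the dry ground with the fox and the mouse.  [the marsh camp: the duck | the dry ground: the corn, the fox, the mouse, the sheep]
6. Warden goes back to the marsh camp with the corn.  [the marsh camp: the corn, the duck | the dry ground: the fox, the mouse, the sheep]
7. Warden goes to the dry ground with the corn and the duck.  [the marsh camp: — | the dry ground: the corn, the duck, the fox, the mouse, the sheep]

7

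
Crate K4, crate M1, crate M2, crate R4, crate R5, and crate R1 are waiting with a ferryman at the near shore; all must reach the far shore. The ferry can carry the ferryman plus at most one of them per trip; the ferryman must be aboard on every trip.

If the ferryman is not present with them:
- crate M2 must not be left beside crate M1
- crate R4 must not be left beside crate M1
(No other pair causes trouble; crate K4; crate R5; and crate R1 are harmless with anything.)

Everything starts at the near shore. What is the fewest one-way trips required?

Counting alone: the ferryman can take at most 1 across per trip to the far shore, so moving all 6 needs at least 6 loaded trips out, with a return between consecutive ones — at least 11 crossings.
The safety rule pushes this higher. Following every safe sequence of crossings, the most of the 6 that can be at the far shore as the ferry arrives there on crossing 11 is 5 — never all 6.
So no plan with fewer than 13 crossings exists, and this one achieves 13:
1. Ferryman goes to the far shore with crate M1.  [the near shore: crate K4, crate M2, crate R1, crate R4, crate R5 | the far shore: crate M1]
2. Ferryman goes back to the near shore alone.  [the near shore: crate K4, crate M2, crate R1, crate R4, crate R5 | the far shore: crate M1]
3. Ferryman goes to the far shore with crate K4.  [the near shore: crate M2, crate R1, crate R4, crate R5 | the far shore: crate K4, crate M1]
4. Ferryman goes back to the near shore alone.  [the near shore: crate M2, crate R1, crate R4, crate R5 | the far shore: crate K4, crate M1]
5. Ferryman goes to the far shore with crate M2.  [the near shore: crate R1, crate R4, crate R5 | the far shore: crate K4, crate M1, crate M2]
6. Ferryman goes back to the near shore with crate M1.  [the near shore: crate M1, crate R1, crate R4, crate R5 | the far shore: crate K4, crate M2]
7. Ferryman goes to the far shore with crate R4.  [the near shore: crate M1, crate R1, crate R5 | the far shore: crate K4, crate M2, crate R4]
8. Ferryman goes back to the near shore alone.  [the near shore: crate M1, crate R1, crate R5 | the far shore: crate K4, crate M2, crate R4]
9. Ferryman goes to the far shore with crate R5.  [the near shore: crate M1, crate R1 | the far shore: crate K4, crate M2, crate R4, crate R5]
10. Ferryman goes back to the near shore alone.  [the near shore: crate M1, crate R1 | the far shore: crate K4, crate M2, crate R4, crate R5]
11. Ferryman goes to the far shore with crate R1.  [the near shore: crate M1 | the far shore: crate K4, crate M2, crate R1, crate R4, crate R5]
12. Ferryman goes back to the near shore alone.  [the near shore: crate M1 | the far shore: crate K4, crate M2, crate R1, crate R4, crate R5]
13. Ferryman goes to the far shore with crate M1.  [the near shore: — | the far shore: crate K4, crate M1, crate M2, crate R1, crate R4, crate R5]

13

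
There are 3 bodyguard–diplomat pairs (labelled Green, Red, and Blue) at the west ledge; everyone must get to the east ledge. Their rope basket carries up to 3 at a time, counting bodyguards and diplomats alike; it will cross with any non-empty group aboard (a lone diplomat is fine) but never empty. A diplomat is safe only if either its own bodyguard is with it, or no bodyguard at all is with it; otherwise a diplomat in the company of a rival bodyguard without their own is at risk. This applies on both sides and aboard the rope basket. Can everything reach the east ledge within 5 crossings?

Yes — this plan uses 5 crossings (≤ 5):
1. bodyguard Green and diplomat Green cross → the east ledge.
2. bodyguard Green crosses ← the west ledge.
3. bodyguard Blue, bodyguard Green, and bodyguard Red cross → the east ledge.
4. diplomat Green crosses ← the west ledge.
5. diplomat Blue, diplomat Green, and diplomat Red cross → the east ledge.

Yes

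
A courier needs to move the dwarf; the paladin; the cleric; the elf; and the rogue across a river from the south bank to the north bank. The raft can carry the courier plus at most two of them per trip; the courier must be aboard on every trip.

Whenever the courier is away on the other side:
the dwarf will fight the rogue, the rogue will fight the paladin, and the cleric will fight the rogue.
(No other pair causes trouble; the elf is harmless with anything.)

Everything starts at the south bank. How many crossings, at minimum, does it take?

5

Counting alone: the courier can take at most 2 across per trip to the north bank, so moving all 5 needs at least 3 loaded trips out, with a return between consecutive ones — at least 5 crossings.
The plan below uses exactly 5 crossings, so it is optimal:
1. Courier goes to the north bank with the dwarf and the rogue.  [the south bank: the cleric, the elf, the paladin | the north bank: the dwarf, the rogue]
2. Courier goes back to the south bank with the rogue.  [the south bank: the cleric, the elf, the paladin, the rogue | the north bank: the dwarf]
3. Courier goes to the north bank with the cleric and the paladin.  [the south bank: the elf, the rogue | the north bank: the cleric, the dwarf, the paladin]
4. Courier goes back to the south bank alone.  [the south bank: the elf, the rogue | the north bank: the cleric, the dwarf, the paladin]
5. Courier goes to the north bank with the elf and the rogue.  [the south bank: — | the north bank: the cleric, the dwarf, the elf, the paladin, the rogue]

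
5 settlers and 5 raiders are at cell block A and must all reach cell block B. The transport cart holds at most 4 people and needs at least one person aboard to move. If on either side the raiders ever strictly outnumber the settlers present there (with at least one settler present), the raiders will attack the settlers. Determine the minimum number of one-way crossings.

7

Counting alone: each trip to cell block B takes at most 4 across and each return brings at least 1 back, so after t trips out (and t−1 returns) at most 4t − (t−1) of the 10 are across; that first reaches 10 at t = 3, so at least 5 crossings are needed.
The safety rule pushes this higher. Following every safe sequence of crossings, the most of the 10 that can be at cell block B as the transport cart arrives there on crossing 5 is 9 — never all 10.
So no plan with fewer than 7 crossings exists, and this one achieves 7:
1. 2 raiders → cell block B.  (cell block A: 5S 3R; cell block B: 0S 2R)
2. 1 raider ← cell block A.  (cell block A: 5S 4R; cell block B: 0S 1R)
3. 4 raiders → cell block B.  (cell block A: 5S 0R; cell block B: 0S 5R)
4. 1 raider ← cell block A.  (cell block A: 5S 1R; cell block B: 0S 4R)
5. 4 settlers → cell block B.  (cell block A: 1S 1R; cell block B: 4S 4R)
6. 1 settler and 1 raider ← cell block A.  (cell block A: 2S 2R; cell block B: 3S 3R)
7. 2 settlers and 2 raiders → cell block B.  (cell block A: 0S 0R; cell block B: 5S 5R)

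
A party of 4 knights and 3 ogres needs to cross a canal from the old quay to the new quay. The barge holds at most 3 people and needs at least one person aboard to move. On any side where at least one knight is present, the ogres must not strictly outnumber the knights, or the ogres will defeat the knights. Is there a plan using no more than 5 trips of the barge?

Yes — this plan uses 5 crossings (≤ 5):
1. 3 ogres → the new quay.  (the old quay: 4K 0O; the new quay: 0K 3O)
2. 1 ogre ← the old quay.  (the old quay: 4K 1O; the new quay: 0K 2O)
3. 3 knights → the new quay.  (the old quay: 1K 1O; the new quay: 3K 2O)
4. 1 knight ← the old quay.  (the old quay: 2K 1O; the new quay: 2K 2O)
5. 2 knights and 1 ogre → the new quay.  (the old quay: 0K 0O; the new quay: 4K 3O)

Yes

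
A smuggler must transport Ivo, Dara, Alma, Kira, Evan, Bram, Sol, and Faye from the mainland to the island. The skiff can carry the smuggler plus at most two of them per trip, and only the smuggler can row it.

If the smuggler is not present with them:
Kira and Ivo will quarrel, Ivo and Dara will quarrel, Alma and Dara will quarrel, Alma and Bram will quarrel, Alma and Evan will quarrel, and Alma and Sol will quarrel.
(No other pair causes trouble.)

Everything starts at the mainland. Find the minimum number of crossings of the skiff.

Counting alone: the smuggler can take at most 2 across per trip to the island, so moving all 8 needs at least 4 loaded trips out, with a return between consecutive ones — at least 7 crossings.
The safety rule pushes this higher. Following every safe sequence of crossings, the most of the 8 that can be at the island as the skiff arrives there on crossing 7 is 6 — never all 8.
So no plan with fewer than 9 crossings exists, and this one achieves 9:
1. Smuggler goes to the island with Alma and Ivo.
2. Smuggler goes back to the mainland alone.
3. Smuggler goes to the island with Faye and Kira.
4. Smuggler goes back to the mainland with Ivo.
5. Smuggler goes to the island with Dara and Evan.
6. Smuggler goes back to the mainland with Alma.
7. Smuggler goes to the island with Bram and Sol.
8. Smuggler goes back to the mainland alone.
9. Smuggler goes to the island with Alma and Ivo.

9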